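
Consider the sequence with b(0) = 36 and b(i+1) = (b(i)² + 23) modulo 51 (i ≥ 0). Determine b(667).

b(0) = 36,  b(1) = 44,  b(2) = 21,  b(3) = 5,  b(4) = 48,  b(5) = 32,  b(6) = 27,  b(7) = 38,  b(8) = 39,  b(9) = 14,  b(10) = 15,  b(11) = 44.
Since b(11) = b(1) = 44, the sequence is eventually periodic: after a pre-period of length 1 it cycles with period 10.
For i ≥ 1, b(i) depends only on (i - 1) mod 10. (667 - 1) mod 10 = 6, so b(667) = b(7) = 38.

38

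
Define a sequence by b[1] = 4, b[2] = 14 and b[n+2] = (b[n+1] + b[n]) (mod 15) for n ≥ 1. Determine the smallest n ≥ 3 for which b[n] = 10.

25

b[1] = 4; b[2] = 14; b[3] = 3; b[4] = 2; b[5] = 5; b[6] = 7; b[7] = 12; b[8] = 4; b[9] = 1; b[10] = 5; b[11] = 6; b[12] = 11; b[13] = 2; b[14] = 13; b[15] = 0; b[16] = 13; b[17] = 13; b[18] = 11; b[19] = 9; b[20] = 5; b[21] = 14; b[22] = 4; b[23] = 3; b[24] = 7; b[25] = 10; b[26] = 2; b[27] = 12; b[28] = 14; b[29] = 11; b[30] = 10; b[31] = 6; b[32] = 1; b[33] = 7; b[34] = 8; b[35] = 0; b[36] = 8; b[37] = 8; b[38] = 1; b[39] = 9; b[40] = 10; b[41] = 4; b[42] = 14.
The sequence repeats with period 40.
The value 10 first appears (with n ≥ 3) at b[25].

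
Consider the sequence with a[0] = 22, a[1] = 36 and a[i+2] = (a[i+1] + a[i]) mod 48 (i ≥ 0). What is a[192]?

22

Listing terms: a[0] = 22, a[1] = 36, a[2] = 10, a[3] = 46, a[4] = 8, a[5] = 6, a[6] = 14, a[7] = 20, a[8] = 34, a[9] = 6, a[10] = 40, a[11] = 46, a[12] = 38, a[13] = 36, a[14] = 26, a[15] = 14, a[16] = 40, a[17] = 6, a[18] = 46, a[19] = 4, a[20] = 2, a[21] = 6, a[22] = 8, a[23] = 14, a[24] = 22, a[25] = 36.
Since (a[24], a[25]) = (a[0], a[1]) = (22, 36) (two consecutive terms determine the rest), the sequence is periodic with period 24.
(192 - 0) mod 24 = 0, so a[192] = a[0] = 22.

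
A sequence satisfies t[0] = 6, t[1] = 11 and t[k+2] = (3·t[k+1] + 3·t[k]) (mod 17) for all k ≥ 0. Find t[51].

16

Computing terms: t[0] = 6,  t[1] = 11,  t[2] = 0,  t[3] = 16,  t[4] = 14,  t[5] = 5,  t[6] = 6,  t[7] = 16,  t[8] = 15,  t[9] = 8,  t[10] = 1,  t[11] = 10,  t[12] = 16,  t[13] = 10,  t[14] = 10,  t[15] = 9,  t[16] = 6,  t[17] = 11.
The sequence repeats with period 16.
(51 - 0) mod 16 = 3, so t[51] = t[3] = 16.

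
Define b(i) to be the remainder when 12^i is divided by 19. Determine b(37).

Computing terms: b(1) = 12; b(2) = 11; b(3) = 18; b(4) = 7; b(5) = 8; b(6) = 1; b(7) = 12.
Since b(7) = b(1) = 12, the sequence is periodic with period 6.
So b(37) = b(1 + ((37-1) mod 6)) = b(1) = 12.

12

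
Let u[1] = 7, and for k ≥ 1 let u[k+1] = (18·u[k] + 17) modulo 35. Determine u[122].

3

u[1] = 7,  u[2] = 3,  u[3] = 1,  u[4] = 0,  u[5] = 17,  u[6] = 8,  u[7] = 21,  u[8] = 10,  u[9] = 22,  u[10] = 28,  u[11] = 31,  u[12] = 15,  u[13] = 7.
The sequence repeats with period 12.
So u[122] = u[1 + ((122-1) mod 12)] = u[2] = 3.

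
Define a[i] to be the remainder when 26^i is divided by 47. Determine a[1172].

9

Listing terms: a[0] = 1, a[1] = 26, a[2] = 18, a[3] = 45, a[4] = 42, a[5] = 11, a[6] = 4, a[7] = 10, a[8] = 25, a[9] = 39, a[10] = 27, a[11] = 44, a[12] = 16, a[13] = 40, a[14] = 6, a[15] = 15, a[16] = 14, a[17] = 35, a[18] = 17, a[19] = 19, a[20] = 24, a[21] = 13, a[22] = 9, a[23] = 46, a[24] = 21, a[25] = 29, a[26] = 2, a[27] = 5, a[28] = 36, a[29] = 43, a[30] = 37, a[31] = 22, a[32] = 8, a[33] = 20, a[34] = 3, a[35] = 31, a[36] = 7, a[37] = 41, a[38] = 32, a[39] = 33, a[40] = 12, a[41] = 30, a[42] = 28, a[43] = 23, a[44] = 34, a[45] = 38, a[46] = 1.
The sequence repeats with period 46.
So a[1172] = a[0 + ((1172-0) mod 46)] = a[22] = 9.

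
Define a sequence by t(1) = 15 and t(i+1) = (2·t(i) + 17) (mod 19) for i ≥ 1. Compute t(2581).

17

t(1) = 15, t(2) = 9, t(3) = 16, t(4) = 11, t(5) = 1, t(6) = 0, t(7) = 17, t(8) = 13, t(9) = 5, t(10) = 8, t(11) = 14, t(12) = 7, t(13) = 12, t(14) = 3, t(15) = 4, t(16) = 6, t(17) = 10, t(18) = 18, t(19) = 15.
The sequence repeats with period 18.
(2581 - 1) mod 18 = 6, so t(2581) = t(7) = 17.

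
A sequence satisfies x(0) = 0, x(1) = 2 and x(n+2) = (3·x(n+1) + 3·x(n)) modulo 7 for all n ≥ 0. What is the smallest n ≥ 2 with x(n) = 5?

Listing terms: x(0) = 0,  x(1) = 2,  x(2) = 6,  x(3) = 3,  x(4) = 6,  x(5) = 6,  x(6) = 1,  x(7) = 0,  x(8) = 3,  x(9) = 2,  x(10) = 1,  x(11) = 2,  x(12) = 2,  x(13) = 5,  x(14) = 0,  x(15) = 1,  x(16) = 3,  x(17) = 5,  x(18) = 3,  x(19) = 3,  x(20) = 4,  x(21) = 0,  x(22) = 5,  x(23) = 1,  x(24) = 4,  x(25) = 1,  x(26) = 1,  x(27) = 6,  x(28) = 0,  x(29) = 4,  x(30) = 5,  x(31) = 6,  x(32) = 5,  x(33) = 5,  x(34) = 2,  x(35) = 0,  x(36) = 6,  x(37) = 4,  x(38) = 2,  x(39) = 4,  x(40) = 4,  x(41) = 3,  x(42) = 0,  x(43) = 2.
Since (x(42), x(43)) = (x(0), x(1)) = (0, 2) (two consecutive terms determine the rest), the sequence is periodic with period 42.
The value 5 first appears (with n ≥ 2) at x(13).

13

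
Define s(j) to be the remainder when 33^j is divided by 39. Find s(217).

33

Listing terms: s(0) = 1; s(1) = 33; s(2) = 36; s(3) = 18; s(4) = 9; s(5) = 24; s(6) = 12; s(7) = 6; s(8) = 3; s(9) = 21; s(10) = 30; s(11) = 15; s(12) = 27; s(13) = 33.
Since s(13) = s(1) = 33, the sequence is eventually periodic: after a pre-period of length 1 it cycles with period 12.
For j ≥ 1, s(j) depends only on (j - 1) mod 12. (217 - 1) mod 12 = 0, so s(217) = s(1) = 33.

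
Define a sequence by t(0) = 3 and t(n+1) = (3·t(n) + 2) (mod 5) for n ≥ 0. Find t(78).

We have t(0) = 3; t(1) = 1; t(2) = 0; t(3) = 2; t(4) = 3.
The sequence repeats with period 4.
(78 - 0) mod 4 = 2, so t(78) = t(2) = 0.

0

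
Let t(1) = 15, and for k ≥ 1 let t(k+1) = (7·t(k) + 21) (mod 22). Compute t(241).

15

Listing terms: t(1) = 15,  t(2) = 16,  t(3) = 1,  t(4) = 6,  t(5) = 19,  t(6) = 0,  t(7) = 21,  t(8) = 14,  t(9) = 9,  t(10) = 18,  t(11) = 15.
Since t(11) = t(1) = 15, the sequence is periodic with period 10.
(241 - 1) mod 10 = 0, so t(241) = t(1) = 15.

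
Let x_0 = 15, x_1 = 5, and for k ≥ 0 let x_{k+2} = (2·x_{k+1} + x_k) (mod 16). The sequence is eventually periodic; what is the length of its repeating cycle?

Listing terms: x_0 = 15,  x_1 = 5,  x_2 = 9,  x_3 = 7,  x_4 = 7,  x_5 = 5,  x_6 = 1,  x_7 = 7,  x_8 = 15,  x_9 = 5.
Since (x_8, x_9) = (x_0, x_1) = (15, 5) (two consecutive terms determine the rest), the sequence is periodic with period 8.

8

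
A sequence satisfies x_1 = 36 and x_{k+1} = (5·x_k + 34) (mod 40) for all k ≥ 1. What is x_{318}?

Listing terms: x_1 = 36,  x_2 = 14,  x_3 = 24,  x_4 = 34,  x_5 = 4,  x_6 = 14.
Since x_6 = x_2 = 14, the sequence is eventually periodic: after a pre-period of length 1 it cycles with period 4.
For k ≥ 2, x_k depends only on (k - 2) mod 4. (318 - 2) mod 4 = 0, so x_{318} = x_2 = 14.

14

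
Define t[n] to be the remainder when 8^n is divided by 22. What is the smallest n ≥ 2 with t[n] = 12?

Computing terms: t[1] = 8, t[2] = 20, t[3] = 6, t[4] = 4, t[5] = 10, t[6] = 14, t[7] = 2, t[8] = 16, t[9] = 18, t[10] = 12, t[11] = 8.
Since t[11] = t[1] = 8, the sequence is periodic with period 10.
The value 12 first appears (with n ≥ 2) at t[10].

10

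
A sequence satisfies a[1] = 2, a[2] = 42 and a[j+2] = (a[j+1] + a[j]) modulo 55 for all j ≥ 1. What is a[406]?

51

a[1] = 2, a[2] = 42, a[3] = 44, a[4] = 31, a[5] = 20, a[6] = 51, a[7] = 16, a[8] = 12, a[9] = 28, a[10] = 40, a[11] = 13, a[12] = 53, a[13] = 11, a[14] = 9, a[15] = 20, a[16] = 29, a[17] = 49, a[18] = 23, a[19] = 17, a[20] = 40, a[21] = 2, a[22] = 42.
Since (a[21], a[22]) = (a[1], a[2]) = (2, 42) (two consecutive terms determine the rest), the sequence is periodic with period 20.
(406 - 1) mod 20 = 5, so a[406] = a[6] = 51.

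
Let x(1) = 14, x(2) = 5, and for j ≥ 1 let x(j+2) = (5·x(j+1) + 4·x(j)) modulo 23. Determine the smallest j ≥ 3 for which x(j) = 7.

We have x(1) = 14, x(2) = 5, x(3) = 12, x(4) = 11, x(5) = 11, x(6) = 7, x(7) = 10, x(8) = 9, x(9) = 16, x(10) = 1, x(11) = 0, x(12) = 4, x(13) = 20, x(14) = 1, x(15) = 16, x(16) = 15, x(17) = 1, x(18) = 19, x(19) = 7, x(20) = 19, x(21) = 8, x(22) = 1, x(23) = 14, x(24) = 5.
The sequence repeats with period 22.
The value 7 first appears (with j ≥ 3) at x(6).

6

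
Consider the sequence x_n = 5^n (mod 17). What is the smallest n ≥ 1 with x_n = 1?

We have x_0 = 1,  x_1 = 5,  x_2 = 8,  x_3 = 6,  x_4 = 13,  x_5 = 14,  x_6 = 2,  x_7 = 10,  x_8 = 16,  x_9 = 12,  x_{10} = 9,  x_{11} = 11,  x_{12} = 4,  x_{13} = 3,  x_{14} = 15,  x_{15} = 7,  x_{16} = 1.
The sequence repeats with period 16.
The value 1 next appears (with n ≥ 1) at x_{16}.

16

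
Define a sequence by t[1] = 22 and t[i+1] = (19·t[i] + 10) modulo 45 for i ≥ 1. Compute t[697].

Computing terms: t[1] = 22, t[2] = 23, t[3] = 42, t[4] = 43, t[5] = 17, t[6] = 18, t[7] = 37, t[8] = 38, t[9] = 12, t[10] = 13, t[11] = 32, t[12] = 33, t[13] = 7, t[14] = 8, t[15] = 27, t[16] = 28, t[17] = 2, t[18] = 3, t[19] = 22.
The sequence repeats with period 18.
So t[697] = t[1 + ((697-1) mod 18)] = t[13] = 7.

7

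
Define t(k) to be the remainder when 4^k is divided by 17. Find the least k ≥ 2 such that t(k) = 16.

2

Listing terms: t(1) = 4; t(2) = 16; t(3) = 13; t(4) = 1; t(5) = 4.
The sequence repeats with period 4.
The value 16 first appears (with k ≥ 2) at t(2).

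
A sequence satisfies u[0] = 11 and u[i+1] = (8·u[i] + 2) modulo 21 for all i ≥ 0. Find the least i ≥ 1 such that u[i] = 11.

u[0] = 11; u[1] = 6; u[2] = 8; u[3] = 3; u[4] = 5; u[5] = 0; u[6] = 2; u[7] = 18; u[8] = 20; u[9] = 15; u[10] = 17; u[11] = 12; u[12] = 14; u[13] = 9; u[14] = 11.
The sequence repeats with period 14.
The value 11 next appears (with i ≥ 1) at u[14].

14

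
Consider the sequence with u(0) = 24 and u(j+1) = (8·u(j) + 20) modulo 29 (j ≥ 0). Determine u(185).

We have u(0) = 24,  u(1) = 9,  u(2) = 5,  u(3) = 2,  u(4) = 7,  u(5) = 18,  u(6) = 19,  u(7) = 27,  u(8) = 4,  u(9) = 23,  u(10) = 1,  u(11) = 28,  u(12) = 12,  u(13) = 0,  u(14) = 20,  u(15) = 6,  u(16) = 10,  u(17) = 13,  u(18) = 8,  u(19) = 26,  u(20) = 25,  u(21) = 17,  u(22) = 11,  u(23) = 21,  u(24) = 14,  u(25) = 16,  u(26) = 3,  u(27) = 15,  u(28) = 24.
The sequence repeats with period 28.
So u(185) = u(0 + ((185-0) mod 28)) = u(17) = 13.

13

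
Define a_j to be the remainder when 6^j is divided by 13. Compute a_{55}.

7

We have a_1 = 6; a_2 = 10; a_3 = 8; a_4 = 9; a_5 = 2; a_6 = 12; a_7 = 7; a_8 = 3; a_9 = 5; a_{10} = 4; a_{11} = 11; a_{12} = 1; a_{13} = 6.
The sequence repeats with period 12.
(55 - 1) mod 12 = 6, so a_{55} = a_7 = 7.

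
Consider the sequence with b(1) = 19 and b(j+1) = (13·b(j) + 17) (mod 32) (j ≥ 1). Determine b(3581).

23

Computing terms: b(1) = 19,  b(2) = 8,  b(3) = 25,  b(4) = 22,  b(5) = 15,  b(6) = 20,  b(7) = 21,  b(8) = 2,  b(9) = 11,  b(10) = 0,  b(11) = 17,  b(12) = 14,  b(13) = 7,  b(14) = 12,  b(15) = 13,  b(16) = 26,  b(17) = 3,  b(18) = 24,  b(19) = 9,  b(20) = 6,  b(21) = 31,  b(22) = 4,  b(23) = 5,  b(24) = 18,  b(25) = 27,  b(26) = 16,  b(27) = 1,  b(28) = 30,  b(29) = 23,  b(30) = 28,  b(31) = 29,  b(32) = 10,  b(33) = 19.
Since b(33) = b(1) = 19, the sequence is periodic with period 32.
(3581 - 1) mod 32 = 28, so b(3581) = b(29) = 23.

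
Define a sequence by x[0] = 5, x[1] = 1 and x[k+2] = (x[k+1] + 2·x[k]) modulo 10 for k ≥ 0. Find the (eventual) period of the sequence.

4

x[0] = 5,  x[1] = 1,  x[2] = 1,  x[3] = 3,  x[4] = 5,  x[5] = 1.
Since (x[4], x[5]) = (x[0], x[1]) = (5, 1) (two consecutive terms determine the rest), the sequence is periodic with period 4.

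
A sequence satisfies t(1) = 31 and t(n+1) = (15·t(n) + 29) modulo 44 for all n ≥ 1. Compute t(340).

6

We have t(1) = 31; t(2) = 10; t(3) = 3; t(4) = 30; t(5) = 39; t(6) = 42; t(7) = 43; t(8) = 14; t(9) = 19; t(10) = 6; t(11) = 31.
The sequence repeats with period 10.
So t(340) = t(1 + ((340-1) mod 10)) = t(10) = 6.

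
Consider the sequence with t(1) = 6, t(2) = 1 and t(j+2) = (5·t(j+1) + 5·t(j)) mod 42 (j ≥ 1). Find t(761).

31

Computing terms: t(1) = 6; t(2) = 1; t(3) = 35; t(4) = 12; t(5) = 25; t(6) = 17; t(7) = 0; t(8) = 1; t(9) = 5; t(10) = 30; t(11) = 7; t(12) = 17; t(13) = 36; t(14) = 13; t(15) = 35; t(16) = 30; t(17) = 31; t(18) = 11; t(19) = 0; t(20) = 13; t(21) = 23; t(22) = 12; t(23) = 7; t(24) = 11; t(25) = 6; t(26) = 1.
The sequence repeats with period 24.
So t(761) = t(1 + ((761-1) mod 24)) = t(17) = 31.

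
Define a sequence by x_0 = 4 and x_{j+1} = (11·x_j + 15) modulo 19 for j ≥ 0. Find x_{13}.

2

Listing terms: x_0 = 4,  x_1 = 2,  x_2 = 18,  x_3 = 4.
The sequence repeats with period 3.
(13 - 0) mod 3 = 1, so x_{13} = x_1 = 2.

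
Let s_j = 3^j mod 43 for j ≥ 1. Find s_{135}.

Listing terms: s_1 = 3, s_2 = 9, s_3 = 27, s_4 = 38, s_5 = 28, s_6 = 41, s_7 = 37, s_8 = 25, s_9 = 32, s_{10} = 10, s_{11} = 30, s_{12} = 4, s_{13} = 12, s_{14} = 36, s_{15} = 22, s_{16} = 23, s_{17} = 26, s_{18} = 35, s_{19} = 19, s_{20} = 14, s_{21} = 42, s_{22} = 40, s_{23} = 34, s_{24} = 16, s_{25} = 5, s_{26} = 15, s_{27} = 2, s_{28} = 6, s_{29} = 18, s_{30} = 11, s_{31} = 33, s_{32} = 13, s_{33} = 39, s_{34} = 31, s_{35} = 7, s_{36} = 21, s_{37} = 20, s_{38} = 17, s_{39} = 8, s_{40} = 24, s_{41} = 29, s_{42} = 1, s_{43} = 3.
The sequence repeats with period 42.
So s_{135} = s_{1 + ((135-1) mod 42)} = s_9 = 32.

32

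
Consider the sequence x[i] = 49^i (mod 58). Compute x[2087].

49

Computing terms: x[1] = 49, x[2] = 23, x[3] = 25, x[4] = 7, x[5] = 53, x[6] = 45, x[7] = 1, x[8] = 49.
Since x[8] = x[1] = 49, the sequence is periodic with period 7.
So x[2087] = x[1 + ((2087-1) mod 7)] = x[1] = 49.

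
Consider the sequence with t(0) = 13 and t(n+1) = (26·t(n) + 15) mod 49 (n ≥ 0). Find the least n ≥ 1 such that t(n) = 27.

24

Computing terms: t(0) = 13,  t(1) = 10,  t(2) = 30,  t(3) = 11,  t(4) = 7,  t(5) = 1,  t(6) = 41,  t(7) = 3,  t(8) = 44,  t(9) = 32,  t(10) = 14,  t(11) = 36,  t(12) = 20,  t(13) = 45,  t(14) = 9,  t(15) = 4,  t(16) = 21,  t(17) = 22,  t(18) = 48,  t(19) = 38,  t(20) = 23,  t(21) = 25,  t(22) = 28,  t(23) = 8,  t(24) = 27,  t(25) = 31,  t(26) = 37,  t(27) = 46,  t(28) = 35,  t(29) = 43,  t(30) = 6,  t(31) = 24,  t(32) = 2,  t(33) = 18,  t(34) = 42,  t(35) = 29,  t(36) = 34,  t(37) = 17,  t(38) = 16,  t(39) = 39,  t(40) = 0,  t(41) = 15,  t(42) = 13.
Since t(42) = t(0) = 13, the sequence is periodic with period 42.
The value 27 first appears (with n ≥ 1) at t(24).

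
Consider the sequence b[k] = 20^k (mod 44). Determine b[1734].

We have b[1] = 20,  b[2] = 4,  b[3] = 36,  b[4] = 16,  b[5] = 12,  b[6] = 20.
Since b[6] = b[1] = 20, the sequence is periodic with period 5.
(1734 - 1) mod 5 = 3, so b[1734] = b[4] = 16.

16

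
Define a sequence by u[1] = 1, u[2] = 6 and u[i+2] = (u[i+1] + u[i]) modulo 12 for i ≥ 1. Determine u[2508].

Computing terms: u[1] = 1, u[2] = 6, u[3] = 7, u[4] = 1, u[5] = 8, u[6] = 9, u[7] = 5, u[8] = 2, u[9] = 7, u[10] = 9, u[11] = 4, u[12] = 1, u[13] = 5, u[14] = 6, u[15] = 11, u[16] = 5, u[17] = 4, u[18] = 9, u[19] = 1, u[20] = 10, u[21] = 11, u[22] = 9, u[23] = 8, u[24] = 5, u[25] = 1, u[26] = 6.
Since (u[25], u[26]) = (u[1], u[2]) = (1, 6) (two consecutive terms determine the rest), the sequence is periodic with period 24.
(2508 - 1) mod 24 = 11, so u[2508] = u[12] = 1.

1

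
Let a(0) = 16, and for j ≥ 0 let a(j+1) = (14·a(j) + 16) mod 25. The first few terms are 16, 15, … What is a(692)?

1

a(0) = 16,  a(1) = 15,  a(2) = 1,  a(3) = 5,  a(4) = 11,  a(5) = 20,  a(6) = 21,  a(7) = 10,  a(8) = 6,  a(9) = 0,  a(10) = 16.
The sequence repeats with period 10.
(692 - 0) mod 10 = 2, so a(692) = a(2) = 1.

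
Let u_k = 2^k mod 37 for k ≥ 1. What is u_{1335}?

8

Listing terms: u_1 = 2,  u_2 = 4,  u_3 = 8,  u_4 = 16,  u_5 = 32,  u_6 = 27,  u_7 = 17,  u_8 = 34,  u_9 = 31,  u_{10} = 25,  u_{11} = 13,  u_{12} = 26,  u_{13} = 15,  u_{14} = 30,  u_{15} = 23,  u_{16} = 9,  u_{17} = 18,  u_{18} = 36,  u_{19} = 35,  u_{20} = 33,  u_{21} = 29,  u_{22} = 21,  u_{23} = 5,  u_{24} = 10,  u_{25} = 20,  u_{26} = 3,  u_{27} = 6,  u_{28} = 12,  u_{29} = 24,  u_{30} = 11,  u_{31} = 22,  u_{32} = 7,  u_{33} = 14,  u_{34} = 28,  u_{35} = 19,  u_{36} = 1,  u_{37} = 2.
The sequence repeats with period 36.
So u_{1335} = u_{1 + ((1335-1) mod 36)} = u_3 = 8.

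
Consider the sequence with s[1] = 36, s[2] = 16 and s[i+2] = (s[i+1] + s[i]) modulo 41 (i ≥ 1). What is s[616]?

3

s[1] = 36,  s[2] = 16,  s[3] = 11,  s[4] = 27,  s[5] = 38,  s[6] = 24,  s[7] = 21,  s[8] = 4,  s[9] = 25,  s[10] = 29,  s[11] = 13,  s[12] = 1,  s[13] = 14,  s[14] = 15,  s[15] = 29,  s[16] = 3,  s[17] = 32,  s[18] = 35,  s[19] = 26,  s[20] = 20,  s[21] = 5,  s[22] = 25,  s[23] = 30,  s[24] = 14,  s[25] = 3,  s[26] = 17,  s[27] = 20,  s[28] = 37,  s[29] = 16,  s[30] = 12,  s[31] = 28,  s[32] = 40,  s[33] = 27,  s[34] = 26,  s[35] = 12,  s[36] = 38,  s[37] = 9,  s[38] = 6,  s[39] = 15,  s[40] = 21,  s[41] = 36,  s[42] = 16.
Since (s[41], s[42]) = (s[1], s[2]) = (36, 16) (two consecutive terms determine the rest), the sequence is periodic with period 40.
So s[616] = s[1 + ((616-1) mod 40)] = s[16] = 3.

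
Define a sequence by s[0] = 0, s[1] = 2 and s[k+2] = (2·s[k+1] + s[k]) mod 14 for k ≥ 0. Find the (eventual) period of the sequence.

6

s[0] = 0; s[1] = 2; s[2] = 4; s[3] = 10; s[4] = 10; s[5] = 2; s[6] = 0; s[7] = 2.
The sequence repeats with period 6.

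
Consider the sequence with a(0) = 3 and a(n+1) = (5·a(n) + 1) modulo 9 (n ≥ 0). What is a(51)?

1

We have a(0) = 3; a(1) = 7; a(2) = 0; a(3) = 1; a(4) = 6; a(5) = 4; a(6) = 3.
The sequence repeats with period 6.
(51 - 0) mod 6 = 3, so a(51) = a(3) = 1.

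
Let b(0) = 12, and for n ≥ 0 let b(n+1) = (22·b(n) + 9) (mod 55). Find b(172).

42

b(0) = 12; b(1) = 53; b(2) = 20; b(3) = 9; b(4) = 42; b(5) = 53.
Since b(5) = b(1) = 53, the sequence is eventually periodic: after a pre-period of length 1 it cycles with period 4.
For n ≥ 1, b(n) depends only on (n - 1) mod 4. (172 - 1) mod 4 = 3, so b(172) = b(4) = 42.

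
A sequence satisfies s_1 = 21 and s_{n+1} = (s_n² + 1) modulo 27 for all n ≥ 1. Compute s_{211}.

s_1 = 21,  s_2 = 10,  s_3 = 20,  s_4 = 23,  s_5 = 17,  s_6 = 20.
Since s_6 = s_3 = 20, the sequence is eventually periodic: after a pre-period of length 2 it cycles with period 3.
For n ≥ 3, s_n depends only on (n - 3) mod 3. (211 - 3) mod 3 = 1, so s_{211} = s_4 = 23.

23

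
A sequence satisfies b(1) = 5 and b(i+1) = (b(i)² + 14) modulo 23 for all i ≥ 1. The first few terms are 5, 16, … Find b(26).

Computing terms: b(1) = 5,  b(2) = 16,  b(3) = 17,  b(4) = 4,  b(5) = 7,  b(6) = 17.
Since b(6) = b(3) = 17, the sequence is eventually periodic: after a pre-period of length 2 it cycles with period 3.
For i ≥ 3, b(i) depends only on (i - 3) mod 3. (26 - 3) mod 3 = 2, so b(26) = b(5) = 7.

7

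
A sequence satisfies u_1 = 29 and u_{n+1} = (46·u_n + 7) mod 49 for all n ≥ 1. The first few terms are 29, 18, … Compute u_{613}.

1

u_1 = 29,  u_2 = 18,  u_3 = 2,  u_4 = 1,  u_5 = 4,  u_6 = 44,  u_7 = 22,  u_8 = 39,  u_9 = 37,  u_{10} = 43,  u_{11} = 25,  u_{12} = 30,  u_{13} = 15,  u_{14} = 11,  u_{15} = 23,  u_{16} = 36,  u_{17} = 46,  u_{18} = 16,  u_{19} = 8,  u_{20} = 32,  u_{21} = 9,  u_{22} = 29.
Since u_{22} = u_1 = 29, the sequence is periodic with period 21.
(613 - 1) mod 21 = 3, so u_{613} = u_4 = 1.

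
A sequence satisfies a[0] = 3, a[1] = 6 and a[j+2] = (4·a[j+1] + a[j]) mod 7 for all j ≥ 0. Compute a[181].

2

Listing terms: a[0] = 3,  a[1] = 6,  a[2] = 6,  a[3] = 2,  a[4] = 0,  a[5] = 2,  a[6] = 1,  a[7] = 6,  a[8] = 4,  a[9] = 1,  a[10] = 1,  a[11] = 5,  a[12] = 0,  a[13] = 5,  a[14] = 6,  a[15] = 1,  a[16] = 3,  a[17] = 6.
The sequence repeats with period 16.
So a[181] = a[0 + ((181-0) mod 16)] = a[5] = 2.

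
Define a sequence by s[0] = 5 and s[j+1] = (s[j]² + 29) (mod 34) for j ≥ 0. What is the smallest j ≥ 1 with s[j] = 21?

2

Computing terms: s[0] = 5; s[1] = 20; s[2] = 21; s[3] = 28; s[4] = 31; s[5] = 4; s[6] = 11; s[7] = 14; s[8] = 21.
Since s[8] = s[2] = 21, the sequence is eventually periodic: after a pre-period of length 2 it cycles with period 6.
The value 21 first appears (with j ≥ 1) at s[2].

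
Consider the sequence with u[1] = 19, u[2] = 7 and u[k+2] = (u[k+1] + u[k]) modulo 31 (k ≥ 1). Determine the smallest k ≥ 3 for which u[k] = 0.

29

Listing terms: u[1] = 19, u[2] = 7, u[3] = 26, u[4] = 2, u[5] = 28, u[6] = 30, u[7] = 27, u[8] = 26, u[9] = 22, u[10] = 17, u[11] = 8, u[12] = 25, u[13] = 2, u[14] = 27, u[15] = 29, u[16] = 25, u[17] = 23, u[18] = 17, u[19] = 9, u[20] = 26, u[21] = 4, u[22] = 30, u[23] = 3, u[24] = 2, u[25] = 5, u[26] = 7, u[27] = 12, u[28] = 19, u[29] = 0, u[30] = 19, u[31] = 19, u[32] = 7.
The sequence repeats with period 30.
The value 0 first appears (with k ≥ 3) at u[29].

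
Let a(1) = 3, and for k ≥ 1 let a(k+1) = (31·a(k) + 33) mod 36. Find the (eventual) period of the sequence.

6

Listing terms: a(1) = 3; a(2) = 18; a(3) = 15; a(4) = 30; a(5) = 27; a(6) = 6; a(7) = 3.
Since a(7) = a(1) = 3, the sequence is periodic with period 6.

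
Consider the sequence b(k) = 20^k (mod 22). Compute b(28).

Listing terms: b(0) = 1,  b(1) = 20,  b(2) = 4,  b(3) = 14,  b(4) = 16,  b(5) = 12,  b(6) = 20.
Since b(6) = b(1) = 20, the sequence is eventually periodic: after a pre-period of length 1 it cycles with period 5.
For k ≥ 1, b(k) depends only on (k - 1) mod 5. (28 - 1) mod 5 = 2, so b(28) = b(3) = 14.

14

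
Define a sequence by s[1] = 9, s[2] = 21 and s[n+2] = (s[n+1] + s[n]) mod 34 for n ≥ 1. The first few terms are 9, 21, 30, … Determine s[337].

17

We have s[1] = 9,  s[2] = 21,  s[3] = 30,  s[4] = 17,  s[5] = 13,  s[6] = 30,  s[7] = 9,  s[8] = 5,  s[9] = 14,  s[10] = 19,  s[11] = 33,  s[12] = 18,  s[13] = 17,  s[14] = 1,  s[15] = 18,  s[16] = 19,  s[17] = 3,  s[18] = 22,  s[19] = 25,  s[20] = 13,  s[21] = 4,  s[22] = 17,  s[23] = 21,  s[24] = 4,  s[25] = 25,  s[26] = 29,  s[27] = 20,  s[28] = 15,  s[29] = 1,  s[30] = 16,  s[31] = 17,  s[32] = 33,  s[33] = 16,  s[34] = 15,  s[35] = 31,  s[36] = 12,  s[37] = 9,  s[38] = 21.
The sequence repeats with period 36.
(337 - 1) mod 36 = 12, so s[337] = s[13] = 17.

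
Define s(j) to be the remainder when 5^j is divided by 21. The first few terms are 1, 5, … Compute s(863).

17

We have s(0) = 1, s(1) = 5, s(2) = 4, s(3) = 20, s(4) = 16, s(5) = 17, s(6) = 1.
Since s(6) = s(0) = 1, the sequence is periodic with period 6.
(863 - 0) mod 6 = 5, so s(863) = s(5) = 17.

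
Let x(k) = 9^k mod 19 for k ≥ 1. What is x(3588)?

11

Computing terms: x(1) = 9; x(2) = 5; x(3) = 7; x(4) = 6; x(5) = 16; x(6) = 11; x(7) = 4; x(8) = 17; x(9) = 1; x(10) = 9.
Since x(10) = x(1) = 9, the sequence is periodic with period 9.
(3588 - 1) mod 9 = 5, so x(3588) = x(6) = 11.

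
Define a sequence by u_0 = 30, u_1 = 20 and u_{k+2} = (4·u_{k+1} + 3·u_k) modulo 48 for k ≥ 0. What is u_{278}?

26

We have u_0 = 30,  u_1 = 20,  u_2 = 26,  u_3 = 20,  u_4 = 14,  u_5 = 20,  u_6 = 26.
Since (u_5, u_6) = (u_1, u_2) = (20, 26) (two consecutive terms determine the rest), the sequence is eventually periodic: after a pre-period of length 1 it cycles with period 4.
For k ≥ 1, u_k depends only on (k - 1) mod 4. (278 - 1) mod 4 = 1, so u_{278} = u_2 = 26.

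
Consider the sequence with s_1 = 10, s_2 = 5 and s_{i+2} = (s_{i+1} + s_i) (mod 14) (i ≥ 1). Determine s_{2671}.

8

s_1 = 10; s_2 = 5; s_3 = 1; s_4 = 6; s_5 = 7; s_6 = 13; s_7 = 6; s_8 = 5; s_9 = 11; s_{10} = 2; s_{11} = 13; s_{12} = 1; s_{13} = 0; s_{14} = 1; s_{15} = 1; s_{16} = 2; s_{17} = 3; s_{18} = 5; s_{19} = 8; s_{20} = 13; s_{21} = 7; s_{22} = 6; s_{23} = 13; s_{24} = 5; s_{25} = 4; s_{26} = 9; s_{27} = 13; s_{28} = 8; s_{29} = 7; s_{30} = 1; s_{31} = 8; s_{32} = 9; s_{33} = 3; s_{34} = 12; s_{35} = 1; s_{36} = 13; s_{37} = 0; s_{38} = 13; s_{39} = 13; s_{40} = 12; s_{41} = 11; s_{42} = 9; s_{43} = 6; s_{44} = 1; s_{45} = 7; s_{46} = 8; s_{47} = 1; s_{48} = 9; s_{49} = 10; s_{50} = 5.
The sequence repeats with period 48.
So s_{2671} = s_{1 + ((2671-1) mod 48)} = s_{31} = 8.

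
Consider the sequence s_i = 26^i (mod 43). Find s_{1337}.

37

We have s_1 = 26; s_2 = 31; s_3 = 32; s_4 = 15; s_5 = 3; s_6 = 35; s_7 = 7; s_8 = 10; s_9 = 2; s_{10} = 9; s_{11} = 19; s_{12} = 21; s_{13} = 30; s_{14} = 6; s_{15} = 27; s_{16} = 14; s_{17} = 20; s_{18} = 4; s_{19} = 18; s_{20} = 38; s_{21} = 42; s_{22} = 17; s_{23} = 12; s_{24} = 11; s_{25} = 28; s_{26} = 40; s_{27} = 8; s_{28} = 36; s_{29} = 33; s_{30} = 41; s_{31} = 34; s_{32} = 24; s_{33} = 22; s_{34} = 13; s_{35} = 37; s_{36} = 16; s_{37} = 29; s_{38} = 23; s_{39} = 39; s_{40} = 25; s_{41} = 5; s_{42} = 1; s_{43} = 26.
Since s_{43} = s_1 = 26, the sequence is periodic with period 42.
(1337 - 1) mod 42 = 34, so s_{1337} = s_{35} = 37.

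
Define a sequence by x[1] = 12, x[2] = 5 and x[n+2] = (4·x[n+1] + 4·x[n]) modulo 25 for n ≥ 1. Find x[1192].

Computing terms: x[1] = 12,  x[2] = 5,  x[3] = 18,  x[4] = 17,  x[5] = 15,  x[6] = 3,  x[7] = 22,  x[8] = 0,  x[9] = 13,  x[10] = 2,  x[11] = 10,  x[12] = 23,  x[13] = 7,  x[14] = 20,  x[15] = 8,  x[16] = 12,  x[17] = 5.
Since (x[16], x[17]) = (x[1], x[2]) = (12, 5) (two consecutive terms determine the rest), the sequence is periodic with period 15.
(1192 - 1) mod 15 = 6, so x[1192] = x[7] = 22.

22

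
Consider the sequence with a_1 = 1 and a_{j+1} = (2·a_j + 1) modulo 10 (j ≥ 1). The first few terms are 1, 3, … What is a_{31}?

7

a_1 = 1; a_2 = 3; a_3 = 7; a_4 = 5; a_5 = 1.
The sequence repeats with period 4.
So a_{31} = a_{1 + ((31-1) mod 4)} = a_3 = 7.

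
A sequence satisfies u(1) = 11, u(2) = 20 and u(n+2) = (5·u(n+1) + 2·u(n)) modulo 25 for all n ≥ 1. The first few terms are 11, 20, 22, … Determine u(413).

We have u(1) = 11, u(2) = 20, u(3) = 22, u(4) = 0, u(5) = 19, u(6) = 20, u(7) = 13, u(8) = 5, u(9) = 1, u(10) = 15, u(11) = 2, u(12) = 15, u(13) = 4, u(14) = 0, u(15) = 8, u(16) = 15, u(17) = 16, u(18) = 10, u(19) = 7, u(20) = 5, u(21) = 14, u(22) = 5, u(23) = 3, u(24) = 0, u(25) = 6, u(26) = 5, u(27) = 12, u(28) = 20, u(29) = 24, u(30) = 10, u(31) = 23, u(32) = 10, u(33) = 21, u(34) = 0, u(35) = 17, u(36) = 10, u(37) = 9, u(38) = 15, u(39) = 18, u(40) = 20, u(41) = 11, u(42) = 20.
The sequence repeats with period 40.
So u(413) = u(1 + ((413-1) mod 40)) = u(13) = 4.

4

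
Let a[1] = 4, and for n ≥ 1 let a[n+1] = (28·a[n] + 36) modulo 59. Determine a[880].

Computing terms: a[1] = 4; a[2] = 30; a[3] = 50; a[4] = 20; a[5] = 6; a[6] = 27; a[7] = 25; a[8] = 28; a[9] = 53; a[10] = 45; a[11] = 57; a[12] = 39; a[13] = 7; a[14] = 55; a[15] = 42; a[16] = 32; a[17] = 47; a[18] = 54; a[19] = 14; a[20] = 15; a[21] = 43; a[22] = 1; a[23] = 5; a[24] = 58; a[25] = 8; a[26] = 24; a[27] = 0; a[28] = 36; a[29] = 41; a[30] = 4.
The sequence repeats with period 29.
(880 - 1) mod 29 = 9, so a[880] = a[10] = 45.

45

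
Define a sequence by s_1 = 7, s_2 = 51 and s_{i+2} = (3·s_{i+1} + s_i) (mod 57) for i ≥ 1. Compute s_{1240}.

30

We have s_1 = 7; s_2 = 51; s_3 = 46; s_4 = 18; s_5 = 43; s_6 = 33; s_7 = 28; s_8 = 3; s_9 = 37; s_{10} = 0; s_{11} = 37; s_{12} = 54; s_{13} = 28; s_{14} = 24; s_{15} = 43; s_{16} = 39; s_{17} = 46; s_{18} = 6; s_{19} = 7; s_{20} = 27; s_{21} = 31; s_{22} = 6; s_{23} = 49; s_{24} = 39; s_{25} = 52; s_{26} = 24; s_{27} = 10; s_{28} = 54; s_{29} = 1; s_{30} = 0; s_{31} = 1; s_{32} = 3; s_{33} = 10; s_{34} = 33; s_{35} = 52; s_{36} = 18; s_{37} = 49; s_{38} = 51; s_{39} = 31; s_{40} = 30; s_{41} = 7; s_{42} = 51.
The sequence repeats with period 40.
(1240 - 1) mod 40 = 39, so s_{1240} = s_{40} = 30.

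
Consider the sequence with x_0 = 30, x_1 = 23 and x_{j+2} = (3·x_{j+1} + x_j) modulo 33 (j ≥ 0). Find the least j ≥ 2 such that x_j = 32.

5

We have x_0 = 30,  x_1 = 23,  x_2 = 0,  x_3 = 23,  x_4 = 3,  x_5 = 32,  x_6 = 0,  x_7 = 32,  x_8 = 30,  x_9 = 23.
The sequence repeats with period 8.
The value 32 first appears (with j ≥ 2) at x_5.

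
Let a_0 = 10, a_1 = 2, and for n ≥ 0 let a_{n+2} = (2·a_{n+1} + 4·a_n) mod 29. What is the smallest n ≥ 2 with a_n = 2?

29

Listing terms: a_0 = 10,  a_1 = 2,  a_2 = 15,  a_3 = 9,  a_4 = 20,  a_5 = 18,  a_6 = 0,  a_7 = 14,  a_8 = 28,  a_9 = 25,  a_{10} = 17,  a_{11} = 18,  a_{12} = 17,  a_{13} = 19,  a_{14} = 19,  a_{15} = 27,  a_{16} = 14,  a_{17} = 20,  a_{18} = 9,  a_{19} = 11,  a_{20} = 0,  a_{21} = 15,  a_{22} = 1,  a_{23} = 4,  a_{24} = 12,  a_{25} = 11,  a_{26} = 12,  a_{27} = 10,  a_{28} = 10,  a_{29} = 2.
The sequence repeats with period 28.
The value 2 next appears (with n ≥ 2) at a_{29}.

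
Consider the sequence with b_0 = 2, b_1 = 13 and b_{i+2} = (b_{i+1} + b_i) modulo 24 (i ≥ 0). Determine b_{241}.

Listing terms: b_0 = 2,  b_1 = 13,  b_2 = 15,  b_3 = 4,  b_4 = 19,  b_5 = 23,  b_6 = 18,  b_7 = 17,  b_8 = 11,  b_9 = 4,  b_{10} = 15,  b_{11} = 19,  b_{12} = 10,  b_{13} = 5,  b_{14} = 15,  b_{15} = 20,  b_{16} = 11,  b_{17} = 7,  b_{18} = 18,  b_{19} = 1,  b_{20} = 19,  b_{21} = 20,  b_{22} = 15,  b_{23} = 11,  b_{24} = 2,  b_{25} = 13.
Since (b_{24}, b_{25}) = (b_0, b_1) = (2, 13) (two consecutive terms determine the rest), the sequence is periodic with period 24.
So b_{241} = b_{0 + ((241-0) mod 24)} = b_1 = 13.

13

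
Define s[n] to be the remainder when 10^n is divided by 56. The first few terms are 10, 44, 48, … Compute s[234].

8

Computing terms: s[1] = 10,  s[2] = 44,  s[3] = 48,  s[4] = 32,  s[5] = 40,  s[6] = 8,  s[7] = 24,  s[8] = 16,  s[9] = 48.
Since s[9] = s[3] = 48, the sequence is eventually periodic: after a pre-period of length 2 it cycles with period 6.
For n ≥ 3, s[n] depends only on (n - 3) mod 6. (234 - 3) mod 6 = 3, so s[234] = s[6] = 8.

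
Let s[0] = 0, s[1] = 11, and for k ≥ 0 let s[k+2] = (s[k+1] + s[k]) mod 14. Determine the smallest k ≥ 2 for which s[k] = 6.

21

Listing terms: s[0] = 0, s[1] = 11, s[2] = 11, s[3] = 8, s[4] = 5, s[5] = 13, s[6] = 4, s[7] = 3, s[8] = 7, s[9] = 10, s[10] = 3, s[11] = 13, s[12] = 2, s[13] = 1, s[14] = 3, s[15] = 4, s[16] = 7, s[17] = 11, s[18] = 4, s[19] = 1, s[20] = 5, s[21] = 6, s[22] = 11, s[23] = 3, s[24] = 0, s[25] = 3, s[26] = 3, s[27] = 6, s[28] = 9, s[29] = 1, s[30] = 10, s[31] = 11, s[32] = 7, s[33] = 4, s[34] = 11, s[35] = 1, s[36] = 12, s[37] = 13, s[38] = 11, s[39] = 10, s[40] = 7, s[41] = 3, s[42] = 10, s[43] = 13, s[44] = 9, s[45] = 8, s[46] = 3, s[47] = 11, s[48] = 0, s[49] = 11.
Since (s[48], s[49]) = (s[0], s[1]) = (0, 11) (two consecutive terms determine the rest), the sequence is periodic with period 48.
The value 6 first appears (with k ≥ 2) at s[21].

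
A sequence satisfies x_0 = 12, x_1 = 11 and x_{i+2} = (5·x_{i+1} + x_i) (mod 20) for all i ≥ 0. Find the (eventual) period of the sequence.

Computing terms: x_0 = 12,  x_1 = 11,  x_2 = 7,  x_3 = 6,  x_4 = 17,  x_5 = 11,  x_6 = 12,  x_7 = 11.
The sequence repeats with period 6.

6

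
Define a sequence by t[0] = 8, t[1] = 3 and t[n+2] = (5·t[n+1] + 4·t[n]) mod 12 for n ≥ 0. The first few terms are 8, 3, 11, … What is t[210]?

We have t[0] = 8,  t[1] = 3,  t[2] = 11,  t[3] = 7,  t[4] = 7,  t[5] = 3,  t[6] = 7,  t[7] = 11,  t[8] = 11,  t[9] = 3,  t[10] = 11.
Since (t[9], t[10]) = (t[1], t[2]) = (3, 11) (two consecutive terms determine the rest), the sequence is eventually periodic: after a pre-period of length 1 it cycles with period 8.
For n ≥ 1, t[n] depends only on (n - 1) mod 8. (210 - 1) mod 8 = 1, so t[210] = t[2] = 11.

11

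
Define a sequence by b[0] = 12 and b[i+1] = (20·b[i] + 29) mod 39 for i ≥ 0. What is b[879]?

23

We have b[0] = 12,  b[1] = 35,  b[2] = 27,  b[3] = 23,  b[4] = 21,  b[5] = 20,  b[6] = 0,  b[7] = 29,  b[8] = 24,  b[9] = 2,  b[10] = 30,  b[11] = 5,  b[12] = 12.
The sequence repeats with period 12.
(879 - 0) mod 12 = 3, so b[879] = b[3] = 23.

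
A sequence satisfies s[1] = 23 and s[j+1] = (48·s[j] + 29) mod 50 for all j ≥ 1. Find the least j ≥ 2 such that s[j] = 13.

3

We have s[1] = 23,  s[2] = 33,  s[3] = 13,  s[4] = 3,  s[5] = 23.
The sequence repeats with period 4.
The value 13 first appears (with j ≥ 2) at s[3].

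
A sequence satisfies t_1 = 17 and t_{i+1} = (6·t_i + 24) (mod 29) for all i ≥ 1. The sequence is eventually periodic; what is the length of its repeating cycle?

Computing terms: t_1 = 17,  t_2 = 10,  t_3 = 26,  t_4 = 6,  t_5 = 2,  t_6 = 7,  t_7 = 8,  t_8 = 14,  t_9 = 21,  t_{10} = 5,  t_{11} = 25,  t_{12} = 0,  t_{13} = 24,  t_{14} = 23,  t_{15} = 17.
The sequence repeats with period 14.

14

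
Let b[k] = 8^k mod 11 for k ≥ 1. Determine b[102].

9

We have b[1] = 8,  b[2] = 9,  b[3] = 6,  b[4] = 4,  b[5] = 10,  b[6] = 3,  b[7] = 2,  b[8] = 5,  b[9] = 7,  b[10] = 1,  b[11] = 8.
The sequence repeats with period 10.
(102 - 1) mod 10 = 1, so b[102] = b[2] = 9.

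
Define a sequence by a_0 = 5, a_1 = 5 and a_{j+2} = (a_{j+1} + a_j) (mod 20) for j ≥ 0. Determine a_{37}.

5

Listing terms: a_0 = 5, a_1 = 5, a_2 = 10, a_3 = 15, a_4 = 5, a_5 = 0, a_6 = 5, a_7 = 5.
Since (a_6, a_7) = (a_0, a_1) = (5, 5) (two consecutive terms determine the rest), the sequence is periodic with period 6.
So a_{37} = a_{0 + ((37-0) mod 6)} = a_1 = 5.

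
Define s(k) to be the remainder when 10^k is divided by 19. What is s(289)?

10

Listing terms: s(1) = 10,  s(2) = 5,  s(3) = 12,  s(4) = 6,  s(5) = 3,  s(6) = 11,  s(7) = 15,  s(8) = 17,  s(9) = 18,  s(10) = 9,  s(11) = 14,  s(12) = 7,  s(13) = 13,  s(14) = 16,  s(15) = 8,  s(16) = 4,  s(17) = 2,  s(18) = 1,  s(19) = 10.
The sequence repeats with period 18.
(289 - 1) mod 18 = 0, so s(289) = s(1) = 10.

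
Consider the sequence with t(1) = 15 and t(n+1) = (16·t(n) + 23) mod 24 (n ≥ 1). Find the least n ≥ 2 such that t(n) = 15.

4

Listing terms: t(1) = 15,  t(2) = 23,  t(3) = 7,  t(4) = 15.
Since t(4) = t(1) = 15, the sequence is periodic with period 3.
The value 15 next appears (with n ≥ 2) at t(4).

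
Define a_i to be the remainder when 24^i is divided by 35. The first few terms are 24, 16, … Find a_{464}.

16

Computing terms: a_1 = 24, a_2 = 16, a_3 = 34, a_4 = 11, a_5 = 19, a_6 = 1, a_7 = 24.
The sequence repeats with period 6.
So a_{464} = a_{1 + ((464-1) mod 6)} = a_2 = 16.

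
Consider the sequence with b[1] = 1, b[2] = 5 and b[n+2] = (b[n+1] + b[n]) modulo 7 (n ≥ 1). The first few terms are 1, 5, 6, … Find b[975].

4

Computing terms: b[1] = 1; b[2] = 5; b[3] = 6; b[4] = 4; b[5] = 3; b[6] = 0; b[7] = 3; b[8] = 3; b[9] = 6; b[10] = 2; b[11] = 1; b[12] = 3; b[13] = 4; b[14] = 0; b[15] = 4; b[16] = 4; b[17] = 1; b[18] = 5.
The sequence repeats with period 16.
(975 - 1) mod 16 = 14, so b[975] = b[15] = 4.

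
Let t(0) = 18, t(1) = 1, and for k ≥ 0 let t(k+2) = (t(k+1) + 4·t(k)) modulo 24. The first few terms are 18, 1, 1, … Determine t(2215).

13

Computing terms: t(0) = 18,  t(1) = 1,  t(2) = 1,  t(3) = 5,  t(4) = 9,  t(5) = 5,  t(6) = 17,  t(7) = 13,  t(8) = 9,  t(9) = 13,  t(10) = 1,  t(11) = 5.
Since (t(10), t(11)) = (t(2), t(3)) = (1, 5) (two consecutive terms determine the rest), the sequence is eventually periodic: after a pre-period of length 2 it cycles with period 8.
For k ≥ 2, t(k) depends only on (k - 2) mod 8. (2215 - 2) mod 8 = 5, so t(2215) = t(7) = 13.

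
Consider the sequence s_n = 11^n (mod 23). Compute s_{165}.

Listing terms: s_1 = 11, s_2 = 6, s_3 = 20, s_4 = 13, s_5 = 5, s_6 = 9, s_7 = 7, s_8 = 8, s_9 = 19, s_{10} = 2, s_{11} = 22, s_{12} = 12, s_{13} = 17, s_{14} = 3, s_{15} = 10, s_{16} = 18, s_{17} = 14, s_{18} = 16, s_{19} = 15, s_{20} = 4, s_{21} = 21, s_{22} = 1, s_{23} = 11.
Since s_{23} = s_1 = 11, the sequence is periodic with period 22.
(165 - 1) mod 22 = 10, so s_{165} = s_{11} = 22.

22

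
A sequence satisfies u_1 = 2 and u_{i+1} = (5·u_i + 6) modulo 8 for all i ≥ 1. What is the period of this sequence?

u_1 = 2, u_2 = 0, u_3 = 6, u_4 = 4, u_5 = 2.
The sequence repeats with period 4.

4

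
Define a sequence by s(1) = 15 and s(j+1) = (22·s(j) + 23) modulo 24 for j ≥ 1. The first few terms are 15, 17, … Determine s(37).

s(1) = 15,  s(2) = 17,  s(3) = 13,  s(4) = 21,  s(5) = 5,  s(6) = 13.
Since s(6) = s(3) = 13, the sequence is eventually periodic: after a pre-period of length 2 it cycles with period 3.
For j ≥ 3, s(j) depends only on (j - 3) mod 3. (37 - 3) mod 3 = 1, so s(37) = s(4) = 21.

21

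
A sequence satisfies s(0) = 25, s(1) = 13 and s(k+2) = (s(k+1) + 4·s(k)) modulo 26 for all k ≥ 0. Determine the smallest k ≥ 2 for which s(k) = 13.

Computing terms: s(0) = 25; s(1) = 13; s(2) = 9; s(3) = 9; s(4) = 19; s(5) = 3; s(6) = 1; s(7) = 13; s(8) = 17; s(9) = 17; s(10) = 7; s(11) = 23; s(12) = 25; s(13) = 13.
The sequence repeats with period 12.
The value 13 first appears (with k ≥ 2) at s(7).

7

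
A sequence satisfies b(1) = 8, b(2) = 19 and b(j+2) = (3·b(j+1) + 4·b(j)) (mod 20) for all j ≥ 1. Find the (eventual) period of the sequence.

Computing terms: b(1) = 8; b(2) = 19; b(3) = 9; b(4) = 3; b(5) = 5; b(6) = 7; b(7) = 1; b(8) = 11; b(9) = 17; b(10) = 15; b(11) = 13; b(12) = 19; b(13) = 9.
Since (b(12), b(13)) = (b(2), b(3)) = (19, 9) (two consecutive terms determine the rest), the sequence is eventually periodic: after a pre-period of length 1 it cycles with period 10.

10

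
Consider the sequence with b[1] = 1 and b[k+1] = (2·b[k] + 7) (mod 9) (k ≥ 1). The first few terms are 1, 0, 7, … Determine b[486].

b[1] = 1, b[2] = 0, b[3] = 7, b[4] = 3, b[5] = 4, b[6] = 6, b[7] = 1.
Since b[7] = b[1] = 1, the sequence is periodic with period 6.
So b[486] = b[1 + ((486-1) mod 6)] = b[6] = 6.

6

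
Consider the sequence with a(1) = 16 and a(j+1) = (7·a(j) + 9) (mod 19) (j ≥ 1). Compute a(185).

Listing terms: a(1) = 16, a(2) = 7, a(3) = 1, a(4) = 16.
The sequence repeats with period 3.
So a(185) = a(1 + ((185-1) mod 3)) = a(2) = 7.

7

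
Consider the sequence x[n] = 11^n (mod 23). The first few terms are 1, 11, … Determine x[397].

11

We have x[0] = 1, x[1] = 11, x[2] = 6, x[3] = 20, x[4] = 13, x[5] = 5, x[6] = 9, x[7] = 7, x[8] = 8, x[9] = 19, x[10] = 2, x[11] = 22, x[12] = 12, x[13] = 17, x[14] = 3, x[15] = 10, x[16] = 18, x[17] = 14, x[18] = 16, x[19] = 15, x[20] = 4, x[21] = 21, x[22] = 1.
The sequence repeats with period 22.
So x[397] = x[0 + ((397-0) mod 22)] = x[1] = 11.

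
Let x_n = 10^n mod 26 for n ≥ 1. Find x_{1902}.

We have x_1 = 10, x_2 = 22, x_3 = 12, x_4 = 16, x_5 = 4, x_6 = 14, x_7 = 10.
Since x_7 = x_1 = 10, the sequence is periodic with period 6.
So x_{1902} = x_{1 + ((1902-1) mod 6)} = x_6 = 14.

14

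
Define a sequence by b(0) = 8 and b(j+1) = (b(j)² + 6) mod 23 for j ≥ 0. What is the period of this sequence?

b(0) = 8,  b(1) = 1,  b(2) = 7,  b(3) = 9,  b(4) = 18,  b(5) = 8.
Since b(5) = b(0) = 8, the sequence is periodic with period 5.

5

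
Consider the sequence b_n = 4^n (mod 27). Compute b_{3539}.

16

We have b_0 = 1,  b_1 = 4,  b_2 = 16,  b_3 = 10,  b_4 = 13,  b_5 = 25,  b_6 = 19,  b_7 = 22,  b_8 = 7,  b_9 = 1.
The sequence repeats with period 9.
So b_{3539} = b_{0 + ((3539-0) mod 9)} = b_2 = 16.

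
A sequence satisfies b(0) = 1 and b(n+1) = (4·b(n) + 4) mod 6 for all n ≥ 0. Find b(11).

b(0) = 1,  b(1) = 2,  b(2) = 0,  b(3) = 4,  b(4) = 2.
Since b(4) = b(1) = 2, the sequence is eventually periodic: after a pre-period of length 1 it cycles with period 3.
For n ≥ 1, b(n) depends only on (n - 1) mod 3. (11 - 1) mod 3 = 1, so b(11) = b(2) = 0.

0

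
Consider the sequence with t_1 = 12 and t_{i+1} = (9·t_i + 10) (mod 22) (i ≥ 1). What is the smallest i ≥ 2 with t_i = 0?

4

We have t_1 = 12; t_2 = 8; t_3 = 16; t_4 = 0; t_5 = 10; t_6 = 12.
Since t_6 = t_1 = 12, the sequence is periodic with period 5.
The value 0 first appears (with i ≥ 2) at t_4.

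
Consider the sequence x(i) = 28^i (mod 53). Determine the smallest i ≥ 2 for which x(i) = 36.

We have x(1) = 28,  x(2) = 42,  x(3) = 10,  x(4) = 15,  x(5) = 49,  x(6) = 47,  x(7) = 44,  x(8) = 13,  x(9) = 46,  x(10) = 16,  x(11) = 24,  x(12) = 36,  x(13) = 1,  x(14) = 28.
Since x(14) = x(1) = 28, the sequence is periodic with period 13.
The value 36 first appears (with i ≥ 2) at x(12).

12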